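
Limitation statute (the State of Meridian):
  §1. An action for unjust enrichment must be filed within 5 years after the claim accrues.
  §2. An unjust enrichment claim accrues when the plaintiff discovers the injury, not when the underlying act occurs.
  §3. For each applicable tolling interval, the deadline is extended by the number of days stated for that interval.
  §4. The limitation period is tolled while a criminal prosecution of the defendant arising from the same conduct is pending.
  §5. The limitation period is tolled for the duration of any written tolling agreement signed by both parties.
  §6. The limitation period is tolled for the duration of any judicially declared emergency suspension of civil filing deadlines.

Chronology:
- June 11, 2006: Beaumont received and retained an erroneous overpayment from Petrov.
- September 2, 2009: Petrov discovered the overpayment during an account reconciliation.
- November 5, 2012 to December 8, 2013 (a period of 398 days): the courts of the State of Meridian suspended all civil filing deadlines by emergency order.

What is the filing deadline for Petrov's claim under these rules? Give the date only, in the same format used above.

The claim did not accrue until Petrov discovered the injury on September 2, 2009; the June 11, 2006 act date does not start the clock under the stated rule.
The untolled deadline — 5 years after September 2, 2009 — is September 2, 2014.
Because the emergency suspension of filing deadlines ran from November 5, 2012 to December 8, 2013, the deadline is extended by 398 days to October 5, 2015.

October 5, 2015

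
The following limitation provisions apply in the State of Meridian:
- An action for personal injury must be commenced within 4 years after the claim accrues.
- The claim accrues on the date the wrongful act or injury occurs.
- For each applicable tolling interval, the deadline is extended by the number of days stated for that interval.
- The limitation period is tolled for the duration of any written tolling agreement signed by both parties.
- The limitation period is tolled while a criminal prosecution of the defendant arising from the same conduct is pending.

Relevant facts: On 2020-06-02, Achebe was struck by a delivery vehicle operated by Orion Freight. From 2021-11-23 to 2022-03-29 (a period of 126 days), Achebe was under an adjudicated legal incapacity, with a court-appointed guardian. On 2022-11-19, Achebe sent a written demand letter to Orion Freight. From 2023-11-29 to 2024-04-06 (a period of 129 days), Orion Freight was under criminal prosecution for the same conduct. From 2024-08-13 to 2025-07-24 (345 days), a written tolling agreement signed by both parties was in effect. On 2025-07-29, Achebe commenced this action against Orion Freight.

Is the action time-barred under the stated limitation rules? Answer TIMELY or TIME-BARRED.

The limitation period began to run on 2020-06-02.
Adding the 4 years base period to 2020-06-02 gives a deadline of 2024-06-02, before any tolling.
The pending criminal prosecution from 2023-11-29 to 2024-04-06 tolled the period for 129 days, extending the deadline to 2024-10-09.
Because the written tolling agreement ran from 2024-08-13 to 2025-07-24, the deadline is extended by 345 days to 2025-09-19.
No stated provision tolls the period for the plaintiff's incapacity, so the interval from 2021-11-23 to 2022-03-29 has no effect on the deadline.
The other events in the timeline have no effect on the limitation period under the stated rules.
The 2025-07-29 filing precedes the 2025-09-19 deadline; the claim is timely.

TIMELY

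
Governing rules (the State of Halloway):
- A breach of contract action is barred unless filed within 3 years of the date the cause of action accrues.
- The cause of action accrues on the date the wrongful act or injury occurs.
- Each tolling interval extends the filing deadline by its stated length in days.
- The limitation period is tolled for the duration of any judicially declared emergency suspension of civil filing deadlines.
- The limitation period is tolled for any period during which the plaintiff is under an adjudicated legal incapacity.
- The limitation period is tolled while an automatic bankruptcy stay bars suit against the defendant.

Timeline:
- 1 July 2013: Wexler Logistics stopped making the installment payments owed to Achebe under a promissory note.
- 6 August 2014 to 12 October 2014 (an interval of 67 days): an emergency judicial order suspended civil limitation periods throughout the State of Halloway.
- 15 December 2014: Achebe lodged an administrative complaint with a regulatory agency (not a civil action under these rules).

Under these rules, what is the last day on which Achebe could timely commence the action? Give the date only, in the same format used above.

6 September 2016

The cause of action accrued on 1 July 2013, the date of the act.
Adding the 3 years base period to 1 July 2013 gives a deadline of 1 July 2016, before any tolling.
The period was tolled for 67 days by the emergency suspension of filing deadlines (6 August 2014 to 12 October 2014), pushing the deadline to 6 September 2016.
None of the other events listed affects the running of the period under the stated rules.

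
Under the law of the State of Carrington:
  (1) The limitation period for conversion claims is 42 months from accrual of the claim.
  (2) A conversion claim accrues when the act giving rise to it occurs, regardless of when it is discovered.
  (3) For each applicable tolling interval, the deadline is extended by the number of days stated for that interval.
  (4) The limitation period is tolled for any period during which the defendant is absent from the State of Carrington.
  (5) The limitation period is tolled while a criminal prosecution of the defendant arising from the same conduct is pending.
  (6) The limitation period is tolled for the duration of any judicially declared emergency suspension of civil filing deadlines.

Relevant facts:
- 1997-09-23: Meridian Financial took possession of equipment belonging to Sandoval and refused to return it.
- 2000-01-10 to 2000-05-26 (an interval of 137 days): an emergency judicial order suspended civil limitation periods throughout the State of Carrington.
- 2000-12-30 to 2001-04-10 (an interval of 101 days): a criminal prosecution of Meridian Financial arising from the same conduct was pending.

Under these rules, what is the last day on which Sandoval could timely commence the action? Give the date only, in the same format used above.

The claim accrued on 1997-09-23, when the wrongful act occurred.
The untolled deadline — 42 months after 1997-09-23 — is 2001-03-23.
The emergency suspension of filing deadlines from 2000-01-10 to 2000-05-26 tolled the period for 137 days, extending the deadline to 2001-08-07.
The pending criminal prosecution from 2000-12-30 to 2001-04-10 tolled the period for 101 days, extending the deadline to 2001-11-16.

2001-11-16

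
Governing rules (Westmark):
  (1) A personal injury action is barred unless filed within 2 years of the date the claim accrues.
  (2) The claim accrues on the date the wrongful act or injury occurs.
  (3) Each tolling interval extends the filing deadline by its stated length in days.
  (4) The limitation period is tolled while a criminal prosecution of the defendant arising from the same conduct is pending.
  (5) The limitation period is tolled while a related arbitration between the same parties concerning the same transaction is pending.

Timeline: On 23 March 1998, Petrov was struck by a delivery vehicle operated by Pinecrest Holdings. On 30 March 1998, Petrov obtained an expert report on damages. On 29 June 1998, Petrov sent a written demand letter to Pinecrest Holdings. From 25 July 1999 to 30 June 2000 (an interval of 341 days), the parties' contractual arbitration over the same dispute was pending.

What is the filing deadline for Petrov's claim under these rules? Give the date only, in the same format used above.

27 February 2001

The claim accrued on 23 March 1998, when the wrongful act occurred.
2 years from 23 March 1998 is 23 March 2000.
Because the pending related arbitration ran from 25 July 1999 to 30 June 2000, the deadline is extended by 341 days to 27 February 2001.
The other events in the timeline have no effect on the limitation period under the stated rules.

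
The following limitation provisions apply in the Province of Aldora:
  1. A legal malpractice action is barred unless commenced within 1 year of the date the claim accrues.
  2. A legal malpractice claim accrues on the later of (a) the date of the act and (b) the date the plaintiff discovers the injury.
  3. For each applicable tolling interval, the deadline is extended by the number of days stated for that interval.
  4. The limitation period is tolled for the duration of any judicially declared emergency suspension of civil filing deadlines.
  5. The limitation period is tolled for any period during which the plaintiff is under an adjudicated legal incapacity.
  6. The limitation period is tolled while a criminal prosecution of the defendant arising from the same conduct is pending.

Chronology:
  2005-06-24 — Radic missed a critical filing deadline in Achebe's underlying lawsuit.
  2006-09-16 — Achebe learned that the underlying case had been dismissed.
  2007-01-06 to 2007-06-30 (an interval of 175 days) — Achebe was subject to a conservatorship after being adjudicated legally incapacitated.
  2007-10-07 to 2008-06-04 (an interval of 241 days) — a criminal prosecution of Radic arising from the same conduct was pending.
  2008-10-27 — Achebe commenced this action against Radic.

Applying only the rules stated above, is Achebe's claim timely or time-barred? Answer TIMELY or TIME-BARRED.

Taking the later of the act (2005-06-24) and discovery (2006-09-16), the claim accrued on 2006-09-16.
The untolled deadline — 1 year after 2006-09-16 — is 2007-09-16.
The period was tolled for 175 days by the plaintiff's legal incapacity (2007-01-06 to 2007-06-30), pushing the deadline to 2008-03-09.
Because the pending criminal prosecution ran from 2007-10-07 to 2008-06-04, the deadline is extended by 241 days to 2008-11-05.
Filing on 2008-10-27 beat the 2008-11-05 deadline — the action is timely.

TIMELY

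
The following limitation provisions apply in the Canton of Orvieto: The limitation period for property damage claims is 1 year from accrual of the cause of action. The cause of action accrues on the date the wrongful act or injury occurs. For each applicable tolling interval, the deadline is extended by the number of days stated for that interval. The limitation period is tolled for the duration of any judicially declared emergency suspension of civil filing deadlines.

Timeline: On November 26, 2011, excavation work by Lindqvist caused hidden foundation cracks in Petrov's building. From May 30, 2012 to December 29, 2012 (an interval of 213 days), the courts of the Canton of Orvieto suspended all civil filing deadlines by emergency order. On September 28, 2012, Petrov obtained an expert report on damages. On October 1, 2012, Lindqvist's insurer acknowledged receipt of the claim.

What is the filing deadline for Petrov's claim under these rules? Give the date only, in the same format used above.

The claim accrued on November 26, 2011, when the wrongful act occurred.
1 year from November 26, 2011 is November 26, 2012.
The emergency suspension of filing deadlines from May 30, 2012 to December 29, 2012 tolled the period for 213 days, extending the deadline to June 27, 2013.
The other events in the timeline have no effect on the limitation period under the stated rules.

June 27, 2013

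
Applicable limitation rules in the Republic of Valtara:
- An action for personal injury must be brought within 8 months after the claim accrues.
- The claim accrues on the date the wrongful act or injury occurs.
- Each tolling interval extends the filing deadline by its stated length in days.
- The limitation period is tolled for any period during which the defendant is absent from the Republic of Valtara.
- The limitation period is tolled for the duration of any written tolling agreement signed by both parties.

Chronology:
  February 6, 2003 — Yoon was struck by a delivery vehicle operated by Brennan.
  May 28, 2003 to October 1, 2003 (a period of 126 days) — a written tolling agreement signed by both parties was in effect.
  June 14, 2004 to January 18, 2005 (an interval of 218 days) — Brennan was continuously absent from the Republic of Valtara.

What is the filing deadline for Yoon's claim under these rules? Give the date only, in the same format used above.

The claim accrued on February 6, 2003, the date of the act.
Adding the 8 months base period to February 6, 2003 gives a deadline of October 6, 2003, before any tolling.
The period was tolled for 126 days by the written tolling agreement (May 28, 2003 to October 1, 2003), pushing the deadline to February 9, 2004.
The defendant's absence from the jurisdiction from June 14, 2004 to January 18, 2005 began after the period had already run on February 9, 2004, so it has no tolling effect.

February 9, 2004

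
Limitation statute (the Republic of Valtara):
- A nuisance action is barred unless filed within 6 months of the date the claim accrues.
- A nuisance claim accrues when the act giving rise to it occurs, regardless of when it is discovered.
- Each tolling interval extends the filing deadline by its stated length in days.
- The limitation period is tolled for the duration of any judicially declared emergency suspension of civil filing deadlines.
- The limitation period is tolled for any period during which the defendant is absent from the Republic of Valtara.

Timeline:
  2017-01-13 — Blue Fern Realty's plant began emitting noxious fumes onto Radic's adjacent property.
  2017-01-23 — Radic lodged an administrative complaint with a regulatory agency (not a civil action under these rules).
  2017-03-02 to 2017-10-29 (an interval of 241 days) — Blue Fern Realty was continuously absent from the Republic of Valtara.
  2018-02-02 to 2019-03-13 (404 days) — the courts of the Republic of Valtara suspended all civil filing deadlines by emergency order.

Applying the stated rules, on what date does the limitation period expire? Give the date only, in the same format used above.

The claim accrued on 2017-01-13, when the wrongful act occurred.
The untolled deadline — 6 months after 2017-01-13 — is 2017-07-13.
Because the defendant's absence from the jurisdiction ran from 2017-03-02 to 2017-10-29, the deadline is extended by 241 days to 2018-03-11.
Because the emergency suspension of filing deadlines ran from 2018-02-02 to 2019-03-13, the deadline is extended by 404 days to 2019-04-19.
Nothing else in the chronology tolls or restarts the period.

2019-04-19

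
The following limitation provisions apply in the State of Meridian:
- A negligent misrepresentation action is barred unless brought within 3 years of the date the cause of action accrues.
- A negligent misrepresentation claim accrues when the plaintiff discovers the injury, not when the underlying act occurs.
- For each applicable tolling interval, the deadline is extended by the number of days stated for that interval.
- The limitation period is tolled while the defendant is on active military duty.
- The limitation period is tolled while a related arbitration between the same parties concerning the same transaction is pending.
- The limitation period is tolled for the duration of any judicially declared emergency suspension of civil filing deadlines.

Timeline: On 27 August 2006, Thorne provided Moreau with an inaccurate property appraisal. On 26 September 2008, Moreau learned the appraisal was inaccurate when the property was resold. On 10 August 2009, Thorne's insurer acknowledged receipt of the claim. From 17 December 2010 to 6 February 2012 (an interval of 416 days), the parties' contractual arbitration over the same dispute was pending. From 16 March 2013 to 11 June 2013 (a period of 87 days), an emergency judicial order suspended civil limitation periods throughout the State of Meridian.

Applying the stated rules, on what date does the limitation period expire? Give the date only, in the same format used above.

15 November 2012

Accrual is tied to discovery, so the period began on 26 September 2008 rather than on 27 August 2006 when the act occurred.
3 years from 26 September 2008 is 26 September 2011.
The period was tolled for 416 days by the pending related arbitration (17 December 2010 to 6 February 2012), pushing the deadline to 15 November 2012.
The emergency suspension of filing deadlines starting 16 March 2013 came too late — the period had run on 15 November 2012 — and so does not extend the deadline.
Nothing else in the chronology tolls or restarts the period.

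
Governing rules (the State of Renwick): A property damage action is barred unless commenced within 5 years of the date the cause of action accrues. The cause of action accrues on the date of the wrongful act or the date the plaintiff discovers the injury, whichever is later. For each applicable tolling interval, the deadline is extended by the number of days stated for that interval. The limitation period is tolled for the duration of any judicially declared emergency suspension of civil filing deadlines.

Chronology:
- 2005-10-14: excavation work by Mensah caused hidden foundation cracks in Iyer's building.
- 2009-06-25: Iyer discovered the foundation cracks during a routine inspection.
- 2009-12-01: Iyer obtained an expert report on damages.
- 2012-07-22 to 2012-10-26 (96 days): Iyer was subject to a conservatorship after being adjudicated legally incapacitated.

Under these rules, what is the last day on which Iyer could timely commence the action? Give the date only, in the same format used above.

The claim accrued on 2009-06-25 — the later of the 2005-10-14 act and the 2009-06-25 discovery.
5 years from 2009-06-25 is 2014-06-25.
No stated provision tolls the period for the plaintiff's incapacity, so the interval from 2012-07-22 to 2012-10-26 has no effect on the deadline.
None of the other events listed affects the running of the period under the stated rules.

2014-06-25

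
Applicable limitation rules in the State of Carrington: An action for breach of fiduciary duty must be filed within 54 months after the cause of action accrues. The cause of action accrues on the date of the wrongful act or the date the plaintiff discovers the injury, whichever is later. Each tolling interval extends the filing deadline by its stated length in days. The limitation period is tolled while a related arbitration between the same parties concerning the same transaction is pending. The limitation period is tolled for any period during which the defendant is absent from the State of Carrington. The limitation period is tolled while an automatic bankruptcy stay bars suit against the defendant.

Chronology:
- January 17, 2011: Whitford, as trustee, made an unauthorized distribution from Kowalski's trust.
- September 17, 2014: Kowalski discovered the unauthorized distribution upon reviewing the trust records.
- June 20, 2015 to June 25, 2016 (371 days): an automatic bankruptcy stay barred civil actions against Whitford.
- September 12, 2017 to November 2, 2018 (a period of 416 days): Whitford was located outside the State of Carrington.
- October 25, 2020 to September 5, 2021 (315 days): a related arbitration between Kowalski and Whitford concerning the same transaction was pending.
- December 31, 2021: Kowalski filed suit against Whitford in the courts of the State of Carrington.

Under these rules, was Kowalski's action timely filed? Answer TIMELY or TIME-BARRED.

TIMELY

Taking the later of the act (January 17, 2011) and discovery (September 17, 2014), the claim accrued on September 17, 2014.
54 months from September 17, 2014 is March 17, 2019.
The period was tolled for 371 days by the automatic bankruptcy stay (June 20, 2015 to June 25, 2016), pushing the deadline to March 22, 2020.
The defendant's absence from the jurisdiction from September 12, 2017 to November 2, 2018 tolled the period for 416 days, extending the deadline to May 12, 2021.
The period was tolled for 315 days by the pending related arbitration (October 25, 2020 to September 5, 2021), pushing the deadline to March 23, 2022.
The December 31, 2021 filing precedes the March 23, 2022 deadline; the claim is timely.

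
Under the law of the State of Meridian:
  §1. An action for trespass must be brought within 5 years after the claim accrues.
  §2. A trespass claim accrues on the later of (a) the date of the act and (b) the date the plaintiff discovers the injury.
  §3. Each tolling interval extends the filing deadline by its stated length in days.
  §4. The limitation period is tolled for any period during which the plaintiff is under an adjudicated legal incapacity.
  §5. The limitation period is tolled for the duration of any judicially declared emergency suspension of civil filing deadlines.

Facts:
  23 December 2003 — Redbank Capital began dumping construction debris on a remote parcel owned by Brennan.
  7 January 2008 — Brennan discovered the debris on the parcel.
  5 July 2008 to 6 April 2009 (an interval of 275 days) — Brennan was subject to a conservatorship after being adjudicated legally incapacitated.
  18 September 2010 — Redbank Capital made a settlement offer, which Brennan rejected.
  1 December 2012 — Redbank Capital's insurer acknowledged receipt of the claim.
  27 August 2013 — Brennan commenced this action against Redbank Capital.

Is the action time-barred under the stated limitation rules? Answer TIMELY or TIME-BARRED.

TIMELY

Because discovery on 7 January 2008 post-dates the 23 December 2003 act, accrual under the later-of rule falls on 7 January 2008.
Adding the 5 years base period to 7 January 2008 gives a deadline of 7 January 2013, before any tolling.
The period was tolled for 275 days by the plaintiff's legal incapacity (5 July 2008 to 6 April 2009), pushing the deadline to 9 October 2013.
Nothing else in the chronology tolls or restarts the period.
Brennan filed on 27 August 2013, before the 9 October 2013 deadline, so the action is timely.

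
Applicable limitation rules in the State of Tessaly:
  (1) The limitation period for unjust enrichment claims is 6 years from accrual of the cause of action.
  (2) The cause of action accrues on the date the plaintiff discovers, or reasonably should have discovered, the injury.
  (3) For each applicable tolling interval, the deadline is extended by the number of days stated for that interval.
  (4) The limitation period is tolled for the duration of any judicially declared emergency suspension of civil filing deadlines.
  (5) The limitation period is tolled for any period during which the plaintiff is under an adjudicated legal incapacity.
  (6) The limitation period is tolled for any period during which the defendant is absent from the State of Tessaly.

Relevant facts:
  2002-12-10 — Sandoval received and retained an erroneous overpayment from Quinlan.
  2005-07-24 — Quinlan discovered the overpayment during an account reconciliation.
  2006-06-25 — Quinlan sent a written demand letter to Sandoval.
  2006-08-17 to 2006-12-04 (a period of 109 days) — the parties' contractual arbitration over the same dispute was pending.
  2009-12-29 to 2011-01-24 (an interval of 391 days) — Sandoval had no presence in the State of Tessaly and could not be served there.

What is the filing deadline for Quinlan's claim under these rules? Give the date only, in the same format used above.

2012-08-18

The claim did not accrue until Quinlan discovered the injury on 2005-07-24; the 2002-12-10 act date does not start the clock under the stated rule.
Adding the 6 years base period to 2005-07-24 gives a deadline of 2011-07-24, before any tolling.
The defendant's absence from the jurisdiction from 2009-12-29 to 2011-01-24 tolled the period for 391 days, extending the deadline to 2012-08-18.
The pending related arbitration from 2006-08-17 to 2006-12-04 does not toll the period, because no stated rule makes a pending arbitration a tolling event.
Nothing else in the chronology tolls or restarts the period.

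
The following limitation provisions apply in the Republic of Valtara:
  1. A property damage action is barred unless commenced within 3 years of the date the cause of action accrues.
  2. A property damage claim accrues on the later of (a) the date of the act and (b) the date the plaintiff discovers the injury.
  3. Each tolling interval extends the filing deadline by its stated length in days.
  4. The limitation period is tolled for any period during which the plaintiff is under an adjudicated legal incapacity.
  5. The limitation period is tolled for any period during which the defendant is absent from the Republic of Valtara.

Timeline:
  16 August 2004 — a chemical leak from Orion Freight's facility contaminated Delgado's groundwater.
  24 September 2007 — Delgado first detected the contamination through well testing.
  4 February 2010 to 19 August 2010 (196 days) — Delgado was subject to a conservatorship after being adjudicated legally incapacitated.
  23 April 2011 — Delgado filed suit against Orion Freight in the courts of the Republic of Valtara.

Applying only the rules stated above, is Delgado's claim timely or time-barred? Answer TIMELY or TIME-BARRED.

TIME-BARRED

The claim accrued on 24 September 2007 — the later of the 16 August 2004 act and the 24 September 2007 discovery.
The untolled deadline — 3 years after 24 September 2007 — is 24 September 2010.
Because the plaintiff's legal incapacity ran from 4 February 2010 to 19 August 2010, the deadline is extended by 196 days to 8 April 2011.
Filing on 23 April 2011 missed the 8 April 2011 deadline — the action is time-barred.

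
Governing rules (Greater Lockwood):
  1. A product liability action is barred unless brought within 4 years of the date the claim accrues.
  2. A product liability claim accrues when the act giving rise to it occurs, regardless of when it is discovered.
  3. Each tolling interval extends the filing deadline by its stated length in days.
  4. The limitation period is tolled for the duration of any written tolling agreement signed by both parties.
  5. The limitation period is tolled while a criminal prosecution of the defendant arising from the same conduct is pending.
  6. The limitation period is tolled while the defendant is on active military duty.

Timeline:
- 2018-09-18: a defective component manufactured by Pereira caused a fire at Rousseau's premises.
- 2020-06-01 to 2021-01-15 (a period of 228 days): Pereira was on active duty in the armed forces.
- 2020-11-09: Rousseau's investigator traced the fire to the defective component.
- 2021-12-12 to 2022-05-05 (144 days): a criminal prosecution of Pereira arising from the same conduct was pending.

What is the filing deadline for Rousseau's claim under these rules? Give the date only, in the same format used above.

Accrual is governed by the date of the act, so the period began to run on 2018-09-18; the later discovery on 2020-11-09 is irrelevant under the stated rule.
Adding the 4 years base period to 2018-09-18 gives a deadline of 2022-09-18, before any tolling.
The period was tolled for 228 days by the defendant's active military service (2020-06-01 to 2021-01-15), pushing the deadline to 2023-05-04.
The period was tolled for 144 days by the pending criminal prosecution (2021-12-12 to 2022-05-05), pushing the deadline to 2023-09-25.

2023-09-25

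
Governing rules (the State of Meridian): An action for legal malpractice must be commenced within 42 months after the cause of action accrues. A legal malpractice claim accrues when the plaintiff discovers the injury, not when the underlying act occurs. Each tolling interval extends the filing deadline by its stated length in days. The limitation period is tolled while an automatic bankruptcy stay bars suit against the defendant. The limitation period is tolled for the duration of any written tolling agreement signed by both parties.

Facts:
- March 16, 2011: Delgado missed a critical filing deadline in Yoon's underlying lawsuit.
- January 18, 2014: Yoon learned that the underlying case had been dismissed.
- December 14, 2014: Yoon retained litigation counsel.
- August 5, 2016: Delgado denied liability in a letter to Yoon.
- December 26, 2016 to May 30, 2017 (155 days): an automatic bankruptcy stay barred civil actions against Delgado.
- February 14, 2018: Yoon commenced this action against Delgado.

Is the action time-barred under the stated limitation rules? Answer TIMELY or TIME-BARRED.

The claim did not accrue until Yoon discovered the injury on January 18, 2014; the March 16, 2011 act date does not start the clock under the stated rule.
The untolled deadline — 42 months after January 18, 2014 — is July 18, 2017.
Because the automatic bankruptcy stay ran from December 26, 2016 to May 30, 2017, the deadline is extended by 155 days to December 20, 2017.
The other events in the timeline have no effect on the limitation period under the stated rules.
The February 14, 2018 filing falls after the December 20, 2017 deadline; the claim is time-barred.

TIME-BARRED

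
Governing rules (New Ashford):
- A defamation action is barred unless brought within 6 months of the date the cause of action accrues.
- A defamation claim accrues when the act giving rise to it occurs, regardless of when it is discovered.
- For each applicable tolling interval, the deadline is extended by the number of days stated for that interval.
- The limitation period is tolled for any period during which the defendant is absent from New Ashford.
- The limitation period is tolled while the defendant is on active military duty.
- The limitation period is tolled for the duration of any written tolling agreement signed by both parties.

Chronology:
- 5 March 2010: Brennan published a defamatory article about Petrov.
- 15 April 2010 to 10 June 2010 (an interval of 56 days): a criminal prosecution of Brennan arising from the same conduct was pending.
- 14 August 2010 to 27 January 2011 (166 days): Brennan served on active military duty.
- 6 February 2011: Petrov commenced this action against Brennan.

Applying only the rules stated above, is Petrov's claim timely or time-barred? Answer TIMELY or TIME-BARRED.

The limitation period began to run on 5 March 2010.
Adding the 6 months base period to 5 March 2010 gives a deadline of 5 September 2010, before any tolling.
Because the defendant's active military service ran from 14 August 2010 to 27 January 2011, the deadline is extended by 166 days to 18 February 2011.
No stated provision tolls the period for a criminal prosecution, so the interval from 15 April 2010 to 10 June 2010 has no effect on the deadline.
Filing on 6 February 2011 beat the 18 February 2011 deadline — the action is timely.

TIMELY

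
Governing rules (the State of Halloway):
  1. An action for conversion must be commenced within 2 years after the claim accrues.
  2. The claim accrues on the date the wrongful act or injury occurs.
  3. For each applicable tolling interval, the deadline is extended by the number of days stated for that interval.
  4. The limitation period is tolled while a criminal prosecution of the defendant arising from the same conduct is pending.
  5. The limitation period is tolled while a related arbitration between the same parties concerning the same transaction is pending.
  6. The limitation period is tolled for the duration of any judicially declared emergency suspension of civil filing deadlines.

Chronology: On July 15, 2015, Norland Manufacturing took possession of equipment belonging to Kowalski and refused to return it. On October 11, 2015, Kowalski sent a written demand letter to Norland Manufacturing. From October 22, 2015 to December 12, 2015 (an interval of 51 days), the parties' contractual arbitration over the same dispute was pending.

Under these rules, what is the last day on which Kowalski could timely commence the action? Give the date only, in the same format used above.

The limitation period began to run on July 15, 2015.
Adding the 2 years base period to July 15, 2015 gives a deadline of July 15, 2017, before any tolling.
The pending related arbitration from October 22, 2015 to December 12, 2015 tolled the period for 51 days, extending the deadline to September 4, 2017.
None of the other events listed affects the running of the period under the stated rules.

September 4, 2017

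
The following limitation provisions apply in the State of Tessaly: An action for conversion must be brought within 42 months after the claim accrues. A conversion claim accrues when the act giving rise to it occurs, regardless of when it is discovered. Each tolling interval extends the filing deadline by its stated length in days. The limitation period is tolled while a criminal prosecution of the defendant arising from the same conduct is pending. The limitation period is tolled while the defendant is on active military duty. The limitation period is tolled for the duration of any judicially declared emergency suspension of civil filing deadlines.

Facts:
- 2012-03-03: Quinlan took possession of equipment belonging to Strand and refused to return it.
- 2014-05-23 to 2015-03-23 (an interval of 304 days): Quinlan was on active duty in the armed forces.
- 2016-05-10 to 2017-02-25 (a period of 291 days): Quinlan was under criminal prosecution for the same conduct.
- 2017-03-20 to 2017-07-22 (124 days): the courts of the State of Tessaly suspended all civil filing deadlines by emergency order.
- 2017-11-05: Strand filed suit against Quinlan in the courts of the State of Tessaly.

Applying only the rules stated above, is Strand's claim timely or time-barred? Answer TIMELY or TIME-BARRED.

TIME-BARRED

The claim accrued on 2012-03-03, the date of the act.
The untolled deadline — 42 months after 2012-03-03 — is 2015-09-03.
Because the defendant's active military service ran from 2014-05-23 to 2015-03-23, the deadline is extended by 304 days to 2016-07-03.
Because the pending criminal prosecution ran from 2016-05-10 to 2017-02-25, the deadline is extended by 291 days to 2017-04-20.
Because the emergency suspension of filing deadlines ran from 2017-03-20 to 2017-07-22, the deadline is extended by 124 days to 2017-08-22.
The 2017-11-05 filing falls after the 2017-08-22 deadline; the claim is time-barred.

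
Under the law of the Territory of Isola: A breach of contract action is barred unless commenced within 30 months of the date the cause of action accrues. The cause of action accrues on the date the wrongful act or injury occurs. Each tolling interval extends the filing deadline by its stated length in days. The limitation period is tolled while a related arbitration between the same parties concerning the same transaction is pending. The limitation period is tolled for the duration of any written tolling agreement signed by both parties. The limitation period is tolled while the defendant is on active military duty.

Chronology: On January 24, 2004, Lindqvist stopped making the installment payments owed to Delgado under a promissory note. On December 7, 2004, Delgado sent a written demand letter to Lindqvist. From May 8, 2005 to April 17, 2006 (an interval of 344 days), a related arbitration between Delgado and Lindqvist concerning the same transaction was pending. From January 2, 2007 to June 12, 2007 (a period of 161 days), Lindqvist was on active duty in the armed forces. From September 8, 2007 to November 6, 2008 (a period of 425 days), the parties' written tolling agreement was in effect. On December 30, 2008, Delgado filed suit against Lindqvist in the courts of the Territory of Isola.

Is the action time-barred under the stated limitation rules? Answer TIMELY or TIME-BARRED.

TIMELY

The claim accrued on January 24, 2004, when the wrongful act occurred.
Adding the 30 months base period to January 24, 2004 gives a deadline of July 24, 2006, before any tolling.
Because the pending related arbitration ran from May 8, 2005 to April 17, 2006, the deadline is extended by 344 days to July 3, 2007.
Because the defendant's active military service ran from January 2, 2007 to June 12, 2007, the deadline is extended by 161 days to December 11, 2007.
The written tolling agreement from September 8, 2007 to November 6, 2008 tolled the period for 425 days, extending the deadline to February 8, 2009.
The other events in the timeline have no effect on the limitation period under the stated rules.
Delgado filed on December 30, 2008, before the February 8, 2009 deadline, so the action is timely.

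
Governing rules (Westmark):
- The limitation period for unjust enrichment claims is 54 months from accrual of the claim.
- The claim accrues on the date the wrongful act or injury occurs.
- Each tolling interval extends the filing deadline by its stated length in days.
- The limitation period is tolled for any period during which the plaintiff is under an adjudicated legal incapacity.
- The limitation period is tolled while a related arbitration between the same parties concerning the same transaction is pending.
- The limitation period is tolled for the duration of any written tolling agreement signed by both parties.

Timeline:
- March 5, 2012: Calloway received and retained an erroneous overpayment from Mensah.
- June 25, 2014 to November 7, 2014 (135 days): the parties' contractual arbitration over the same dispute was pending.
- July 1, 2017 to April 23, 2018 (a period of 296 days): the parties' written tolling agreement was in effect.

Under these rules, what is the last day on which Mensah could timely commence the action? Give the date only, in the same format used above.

January 18, 2017

The claim accrued on March 5, 2012, when the wrongful act occurred.
Adding the 54 months base period to March 5, 2012 gives a deadline of September 5, 2016, before any tolling.
The period was tolled for 135 days by the pending related arbitration (June 25, 2014 to November 7, 2014), pushing the deadline to January 18, 2017.
By the time the written tolling agreement began on July 1, 2017, the limitation period had already expired on January 18, 2017; that interval cannot revive it.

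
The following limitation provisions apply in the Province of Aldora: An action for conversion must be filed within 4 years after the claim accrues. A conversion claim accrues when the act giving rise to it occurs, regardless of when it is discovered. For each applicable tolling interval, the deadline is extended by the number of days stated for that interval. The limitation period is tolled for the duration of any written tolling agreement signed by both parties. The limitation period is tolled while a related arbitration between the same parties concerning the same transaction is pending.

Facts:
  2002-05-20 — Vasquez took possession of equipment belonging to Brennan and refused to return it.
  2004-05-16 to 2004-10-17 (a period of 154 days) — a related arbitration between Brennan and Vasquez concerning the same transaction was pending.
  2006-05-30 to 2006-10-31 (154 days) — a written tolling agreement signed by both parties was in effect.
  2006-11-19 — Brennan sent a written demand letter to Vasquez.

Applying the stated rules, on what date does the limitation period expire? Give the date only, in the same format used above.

2007-03-24

The limitation period began to run on 2002-05-20.
Adding the 4 years base period to 2002-05-20 gives a deadline of 2006-05-20, before any tolling.
The pending related arbitration from 2004-05-16 to 2004-10-17 tolled the period for 154 days, extending the deadline to 2006-10-21.
The period was tolled for 154 days by the written tolling agreement (2006-05-30 to 2006-10-31), pushing the deadline to 2007-03-24.
None of the other events listed affects the running of the period under the stated rules.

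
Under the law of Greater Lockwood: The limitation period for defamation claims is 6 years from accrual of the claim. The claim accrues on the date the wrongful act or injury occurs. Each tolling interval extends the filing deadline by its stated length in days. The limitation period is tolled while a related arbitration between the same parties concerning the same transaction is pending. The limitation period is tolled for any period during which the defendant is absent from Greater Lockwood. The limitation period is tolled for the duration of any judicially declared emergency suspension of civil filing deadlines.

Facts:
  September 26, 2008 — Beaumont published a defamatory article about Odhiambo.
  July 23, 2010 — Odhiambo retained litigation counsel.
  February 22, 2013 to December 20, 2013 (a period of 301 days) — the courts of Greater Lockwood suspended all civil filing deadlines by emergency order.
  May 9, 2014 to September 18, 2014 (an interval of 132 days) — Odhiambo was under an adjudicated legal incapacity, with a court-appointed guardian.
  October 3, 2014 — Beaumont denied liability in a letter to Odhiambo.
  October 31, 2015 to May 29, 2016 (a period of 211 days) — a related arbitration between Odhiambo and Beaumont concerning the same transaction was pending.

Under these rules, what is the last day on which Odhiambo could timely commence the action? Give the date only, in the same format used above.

July 24, 2015

The limitation period began to run on September 26, 2008.
Adding the 6 years base period to September 26, 2008 gives a deadline of September 26, 2014, before any tolling.
The emergency suspension of filing deadlines from February 22, 2013 to December 20, 2013 tolled the period for 301 days, extending the deadline to July 24, 2015.
The pending related arbitration from October 31, 2015 to May 29, 2016 began after the period had already run on July 24, 2015, so it has no tolling effect.
The plaintiff's legal incapacity from May 9, 2014 to September 18, 2014 does not toll the period, because no stated rule makes the plaintiff's incapacity a tolling event.
None of the other events listed affects the running of the period under the stated rules.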